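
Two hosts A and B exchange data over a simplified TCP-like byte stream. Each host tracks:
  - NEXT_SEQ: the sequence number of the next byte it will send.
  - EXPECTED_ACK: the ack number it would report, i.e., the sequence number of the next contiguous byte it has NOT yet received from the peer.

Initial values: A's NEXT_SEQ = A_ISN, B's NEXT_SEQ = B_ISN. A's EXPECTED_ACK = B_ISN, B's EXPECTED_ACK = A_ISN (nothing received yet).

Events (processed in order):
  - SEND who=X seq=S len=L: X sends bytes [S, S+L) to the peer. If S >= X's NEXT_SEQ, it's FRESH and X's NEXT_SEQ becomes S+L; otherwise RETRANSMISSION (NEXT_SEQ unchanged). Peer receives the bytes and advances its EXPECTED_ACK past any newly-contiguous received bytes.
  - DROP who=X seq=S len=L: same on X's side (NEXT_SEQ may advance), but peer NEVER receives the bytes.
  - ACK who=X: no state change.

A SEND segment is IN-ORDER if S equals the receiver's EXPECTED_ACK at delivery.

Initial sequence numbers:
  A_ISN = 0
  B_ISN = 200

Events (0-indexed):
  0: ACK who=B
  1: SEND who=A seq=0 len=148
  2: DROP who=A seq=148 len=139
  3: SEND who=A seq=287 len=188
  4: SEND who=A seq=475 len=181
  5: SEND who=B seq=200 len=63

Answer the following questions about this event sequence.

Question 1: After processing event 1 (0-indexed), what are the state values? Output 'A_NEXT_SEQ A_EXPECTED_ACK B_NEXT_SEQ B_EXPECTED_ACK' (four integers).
After event 0: A_seq=0 A_ack=200 B_seq=200 B_ack=0
After event 1: A_seq=148 A_ack=200 B_seq=200 B_ack=148

148 200 200 148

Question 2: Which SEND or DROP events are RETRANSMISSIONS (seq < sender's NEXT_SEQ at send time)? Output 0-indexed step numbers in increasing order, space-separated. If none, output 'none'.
Step 1: SEND seq=0 -> fresh
Step 2: DROP seq=148 -> fresh
Step 3: SEND seq=287 -> fresh
Step 4: SEND seq=475 -> fresh
Step 5: SEND seq=200 -> fresh

Answer: none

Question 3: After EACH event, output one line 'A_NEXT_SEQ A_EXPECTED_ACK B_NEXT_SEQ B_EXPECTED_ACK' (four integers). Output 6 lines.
0 200 200 0
148 200 200 148
287 200 200 148
475 200 200 148
656 200 200 148
656 263 263 148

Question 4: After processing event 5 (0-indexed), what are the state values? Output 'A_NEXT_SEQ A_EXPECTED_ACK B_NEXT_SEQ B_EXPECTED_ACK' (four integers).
After event 0: A_seq=0 A_ack=200 B_seq=200 B_ack=0
After event 1: A_seq=148 A_ack=200 B_seq=200 B_ack=148
After event 2: A_seq=287 A_ack=200 B_seq=200 B_ack=148
After event 3: A_seq=475 A_ack=200 B_seq=200 B_ack=148
After event 4: A_seq=656 A_ack=200 B_seq=200 B_ack=148
After event 5: A_seq=656 A_ack=263 B_seq=263 B_ack=148

656 263 263 148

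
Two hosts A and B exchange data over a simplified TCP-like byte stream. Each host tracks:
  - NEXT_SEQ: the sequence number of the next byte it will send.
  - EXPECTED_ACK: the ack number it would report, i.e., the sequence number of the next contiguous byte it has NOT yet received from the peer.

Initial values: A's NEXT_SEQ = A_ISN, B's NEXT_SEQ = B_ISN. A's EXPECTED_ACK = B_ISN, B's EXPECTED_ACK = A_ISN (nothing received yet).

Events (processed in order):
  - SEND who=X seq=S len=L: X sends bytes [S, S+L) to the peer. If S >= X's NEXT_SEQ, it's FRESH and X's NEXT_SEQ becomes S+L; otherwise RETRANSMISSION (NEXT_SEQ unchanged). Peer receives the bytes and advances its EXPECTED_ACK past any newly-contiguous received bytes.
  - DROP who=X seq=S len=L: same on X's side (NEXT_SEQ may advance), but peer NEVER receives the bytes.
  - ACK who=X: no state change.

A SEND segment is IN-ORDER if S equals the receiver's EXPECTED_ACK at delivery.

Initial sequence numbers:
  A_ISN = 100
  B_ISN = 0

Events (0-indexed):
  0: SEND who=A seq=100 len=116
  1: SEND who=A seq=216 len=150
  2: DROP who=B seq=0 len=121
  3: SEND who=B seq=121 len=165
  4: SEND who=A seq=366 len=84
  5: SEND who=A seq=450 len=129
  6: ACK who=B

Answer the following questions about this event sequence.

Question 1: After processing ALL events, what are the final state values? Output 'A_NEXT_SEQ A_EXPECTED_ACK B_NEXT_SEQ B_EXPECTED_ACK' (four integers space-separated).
Answer: 579 0 286 579

Derivation:
After event 0: A_seq=216 A_ack=0 B_seq=0 B_ack=216
After event 1: A_seq=366 A_ack=0 B_seq=0 B_ack=366
After event 2: A_seq=366 A_ack=0 B_seq=121 B_ack=366
After event 3: A_seq=366 A_ack=0 B_seq=286 B_ack=366
After event 4: A_seq=450 A_ack=0 B_seq=286 B_ack=450
After event 5: A_seq=579 A_ack=0 B_seq=286 B_ack=579
After event 6: A_seq=579 A_ack=0 B_seq=286 B_ack=579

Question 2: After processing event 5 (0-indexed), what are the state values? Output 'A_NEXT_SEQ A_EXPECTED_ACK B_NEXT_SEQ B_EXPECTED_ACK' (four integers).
After event 0: A_seq=216 A_ack=0 B_seq=0 B_ack=216
After event 1: A_seq=366 A_ack=0 B_seq=0 B_ack=366
After event 2: A_seq=366 A_ack=0 B_seq=121 B_ack=366
After event 3: A_seq=366 A_ack=0 B_seq=286 B_ack=366
After event 4: A_seq=450 A_ack=0 B_seq=286 B_ack=450
After event 5: A_seq=579 A_ack=0 B_seq=286 B_ack=579

579 0 286 579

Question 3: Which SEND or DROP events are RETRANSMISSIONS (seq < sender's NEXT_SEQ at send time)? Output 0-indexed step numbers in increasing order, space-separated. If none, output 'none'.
Step 0: SEND seq=100 -> fresh
Step 1: SEND seq=216 -> fresh
Step 2: DROP seq=0 -> fresh
Step 3: SEND seq=121 -> fresh
Step 4: SEND seq=366 -> fresh
Step 5: SEND seq=450 -> fresh

Answer: none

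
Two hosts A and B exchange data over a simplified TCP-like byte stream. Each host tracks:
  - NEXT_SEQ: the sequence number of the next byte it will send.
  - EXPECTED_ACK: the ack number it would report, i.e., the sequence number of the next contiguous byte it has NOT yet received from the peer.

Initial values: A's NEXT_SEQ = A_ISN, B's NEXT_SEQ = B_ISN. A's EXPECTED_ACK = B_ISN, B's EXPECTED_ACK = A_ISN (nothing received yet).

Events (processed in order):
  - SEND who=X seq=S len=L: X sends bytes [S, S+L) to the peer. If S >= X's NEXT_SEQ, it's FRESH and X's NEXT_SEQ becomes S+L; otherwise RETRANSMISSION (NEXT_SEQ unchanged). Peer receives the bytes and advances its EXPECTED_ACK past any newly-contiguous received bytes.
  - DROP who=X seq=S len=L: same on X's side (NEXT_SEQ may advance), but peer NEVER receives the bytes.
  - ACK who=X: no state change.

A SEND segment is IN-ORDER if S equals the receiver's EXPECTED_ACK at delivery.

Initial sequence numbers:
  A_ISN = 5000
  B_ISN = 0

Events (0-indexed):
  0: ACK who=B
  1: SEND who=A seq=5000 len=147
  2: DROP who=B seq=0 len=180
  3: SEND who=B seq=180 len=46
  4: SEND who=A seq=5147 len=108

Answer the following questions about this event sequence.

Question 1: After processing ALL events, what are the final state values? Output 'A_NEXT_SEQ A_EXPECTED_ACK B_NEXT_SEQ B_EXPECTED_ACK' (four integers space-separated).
After event 0: A_seq=5000 A_ack=0 B_seq=0 B_ack=5000
After event 1: A_seq=5147 A_ack=0 B_seq=0 B_ack=5147
After event 2: A_seq=5147 A_ack=0 B_seq=180 B_ack=5147
After event 3: A_seq=5147 A_ack=0 B_seq=226 B_ack=5147
After event 4: A_seq=5255 A_ack=0 B_seq=226 B_ack=5255

Answer: 5255 0 226 5255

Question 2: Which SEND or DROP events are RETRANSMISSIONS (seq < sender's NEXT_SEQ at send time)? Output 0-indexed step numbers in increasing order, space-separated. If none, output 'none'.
Step 1: SEND seq=5000 -> fresh
Step 2: DROP seq=0 -> fresh
Step 3: SEND seq=180 -> fresh
Step 4: SEND seq=5147 -> fresh

Answer: none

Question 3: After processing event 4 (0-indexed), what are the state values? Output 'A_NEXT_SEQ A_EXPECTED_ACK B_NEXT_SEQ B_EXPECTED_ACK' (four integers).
After event 0: A_seq=5000 A_ack=0 B_seq=0 B_ack=5000
After event 1: A_seq=5147 A_ack=0 B_seq=0 B_ack=5147
After event 2: A_seq=5147 A_ack=0 B_seq=180 B_ack=5147
After event 3: A_seq=5147 A_ack=0 B_seq=226 B_ack=5147
After event 4: A_seq=5255 A_ack=0 B_seq=226 B_ack=5255

5255 0 226 5255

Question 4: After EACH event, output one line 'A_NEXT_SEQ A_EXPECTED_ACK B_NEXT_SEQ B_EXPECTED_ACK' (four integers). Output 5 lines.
5000 0 0 5000
5147 0 0 5147
5147 0 180 5147
5147 0 226 5147
5255 0 226 5255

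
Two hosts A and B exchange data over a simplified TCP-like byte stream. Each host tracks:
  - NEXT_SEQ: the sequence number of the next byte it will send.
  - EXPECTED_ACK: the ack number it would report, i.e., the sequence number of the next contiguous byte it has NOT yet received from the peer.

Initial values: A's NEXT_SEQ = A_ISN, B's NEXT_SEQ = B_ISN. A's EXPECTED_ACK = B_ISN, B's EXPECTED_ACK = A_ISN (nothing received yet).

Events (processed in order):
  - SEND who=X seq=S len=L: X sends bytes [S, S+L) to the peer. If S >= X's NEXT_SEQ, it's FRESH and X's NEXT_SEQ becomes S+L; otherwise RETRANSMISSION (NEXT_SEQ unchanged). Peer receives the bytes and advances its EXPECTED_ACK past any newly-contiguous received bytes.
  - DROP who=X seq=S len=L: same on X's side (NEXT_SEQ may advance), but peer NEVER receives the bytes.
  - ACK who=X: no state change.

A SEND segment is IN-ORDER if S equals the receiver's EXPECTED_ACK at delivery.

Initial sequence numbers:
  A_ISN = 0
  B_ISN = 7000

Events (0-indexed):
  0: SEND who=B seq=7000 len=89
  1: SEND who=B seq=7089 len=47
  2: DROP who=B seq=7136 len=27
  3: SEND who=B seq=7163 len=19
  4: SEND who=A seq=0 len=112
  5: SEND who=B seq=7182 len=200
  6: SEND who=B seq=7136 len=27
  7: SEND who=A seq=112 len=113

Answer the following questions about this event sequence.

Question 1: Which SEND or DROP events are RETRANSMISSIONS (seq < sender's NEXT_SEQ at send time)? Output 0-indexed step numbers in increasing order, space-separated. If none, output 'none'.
Answer: 6

Derivation:
Step 0: SEND seq=7000 -> fresh
Step 1: SEND seq=7089 -> fresh
Step 2: DROP seq=7136 -> fresh
Step 3: SEND seq=7163 -> fresh
Step 4: SEND seq=0 -> fresh
Step 5: SEND seq=7182 -> fresh
Step 6: SEND seq=7136 -> retransmit
Step 7: SEND seq=112 -> fresh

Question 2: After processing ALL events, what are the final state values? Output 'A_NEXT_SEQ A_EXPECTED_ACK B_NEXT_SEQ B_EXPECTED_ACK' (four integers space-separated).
After event 0: A_seq=0 A_ack=7089 B_seq=7089 B_ack=0
After event 1: A_seq=0 A_ack=7136 B_seq=7136 B_ack=0
After event 2: A_seq=0 A_ack=7136 B_seq=7163 B_ack=0
After event 3: A_seq=0 A_ack=7136 B_seq=7182 B_ack=0
After event 4: A_seq=112 A_ack=7136 B_seq=7182 B_ack=112
After event 5: A_seq=112 A_ack=7136 B_seq=7382 B_ack=112
After event 6: A_seq=112 A_ack=7382 B_seq=7382 B_ack=112
After event 7: A_seq=225 A_ack=7382 B_seq=7382 B_ack=225

Answer: 225 7382 7382 225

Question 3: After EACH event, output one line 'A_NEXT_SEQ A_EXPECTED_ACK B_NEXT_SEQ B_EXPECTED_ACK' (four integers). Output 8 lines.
0 7089 7089 0
0 7136 7136 0
0 7136 7163 0
0 7136 7182 0
112 7136 7182 112
112 7136 7382 112
112 7382 7382 112
225 7382 7382 225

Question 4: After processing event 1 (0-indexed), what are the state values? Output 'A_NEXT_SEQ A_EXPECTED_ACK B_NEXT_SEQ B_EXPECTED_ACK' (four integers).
After event 0: A_seq=0 A_ack=7089 B_seq=7089 B_ack=0
After event 1: A_seq=0 A_ack=7136 B_seq=7136 B_ack=0

0 7136 7136 0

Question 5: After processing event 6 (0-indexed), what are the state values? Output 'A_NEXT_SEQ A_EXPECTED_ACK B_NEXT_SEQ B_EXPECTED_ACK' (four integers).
After event 0: A_seq=0 A_ack=7089 B_seq=7089 B_ack=0
After event 1: A_seq=0 A_ack=7136 B_seq=7136 B_ack=0
After event 2: A_seq=0 A_ack=7136 B_seq=7163 B_ack=0
After event 3: A_seq=0 A_ack=7136 B_seq=7182 B_ack=0
After event 4: A_seq=112 A_ack=7136 B_seq=7182 B_ack=112
After event 5: A_seq=112 A_ack=7136 B_seq=7382 B_ack=112
After event 6: A_seq=112 A_ack=7382 B_seq=7382 B_ack=112

112 7382 7382 112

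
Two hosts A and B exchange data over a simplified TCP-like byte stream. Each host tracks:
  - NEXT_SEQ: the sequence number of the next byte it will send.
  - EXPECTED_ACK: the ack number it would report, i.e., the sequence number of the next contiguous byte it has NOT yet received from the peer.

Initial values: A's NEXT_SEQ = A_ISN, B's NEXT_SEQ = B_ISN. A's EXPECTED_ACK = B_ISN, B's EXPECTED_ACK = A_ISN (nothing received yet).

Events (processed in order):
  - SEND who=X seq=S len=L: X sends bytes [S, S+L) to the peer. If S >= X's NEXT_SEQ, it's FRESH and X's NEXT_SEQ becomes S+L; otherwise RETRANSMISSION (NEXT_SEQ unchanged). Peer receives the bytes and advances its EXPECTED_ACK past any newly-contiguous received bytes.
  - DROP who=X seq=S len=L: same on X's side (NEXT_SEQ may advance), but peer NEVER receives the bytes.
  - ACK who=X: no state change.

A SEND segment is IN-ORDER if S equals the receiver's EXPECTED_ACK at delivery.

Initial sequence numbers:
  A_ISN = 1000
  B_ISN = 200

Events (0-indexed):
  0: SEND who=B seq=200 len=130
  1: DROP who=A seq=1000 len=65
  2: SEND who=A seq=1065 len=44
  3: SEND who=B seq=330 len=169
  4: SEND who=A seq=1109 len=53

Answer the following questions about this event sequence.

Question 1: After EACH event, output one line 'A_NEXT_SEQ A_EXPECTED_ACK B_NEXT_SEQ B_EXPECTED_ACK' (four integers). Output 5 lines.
1000 330 330 1000
1065 330 330 1000
1109 330 330 1000
1109 499 499 1000
1162 499 499 1000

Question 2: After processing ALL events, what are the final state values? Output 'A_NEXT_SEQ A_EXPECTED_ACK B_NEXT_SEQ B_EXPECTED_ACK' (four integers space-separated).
After event 0: A_seq=1000 A_ack=330 B_seq=330 B_ack=1000
After event 1: A_seq=1065 A_ack=330 B_seq=330 B_ack=1000
After event 2: A_seq=1109 A_ack=330 B_seq=330 B_ack=1000
After event 3: A_seq=1109 A_ack=499 B_seq=499 B_ack=1000
After event 4: A_seq=1162 A_ack=499 B_seq=499 B_ack=1000

Answer: 1162 499 499 1000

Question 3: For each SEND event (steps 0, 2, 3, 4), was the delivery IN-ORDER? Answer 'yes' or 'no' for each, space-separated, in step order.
Step 0: SEND seq=200 -> in-order
Step 2: SEND seq=1065 -> out-of-order
Step 3: SEND seq=330 -> in-order
Step 4: SEND seq=1109 -> out-of-order

Answer: yes no yes no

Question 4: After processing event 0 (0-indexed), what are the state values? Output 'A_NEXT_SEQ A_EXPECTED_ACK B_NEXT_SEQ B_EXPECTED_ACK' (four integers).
After event 0: A_seq=1000 A_ack=330 B_seq=330 B_ack=1000

1000 330 330 1000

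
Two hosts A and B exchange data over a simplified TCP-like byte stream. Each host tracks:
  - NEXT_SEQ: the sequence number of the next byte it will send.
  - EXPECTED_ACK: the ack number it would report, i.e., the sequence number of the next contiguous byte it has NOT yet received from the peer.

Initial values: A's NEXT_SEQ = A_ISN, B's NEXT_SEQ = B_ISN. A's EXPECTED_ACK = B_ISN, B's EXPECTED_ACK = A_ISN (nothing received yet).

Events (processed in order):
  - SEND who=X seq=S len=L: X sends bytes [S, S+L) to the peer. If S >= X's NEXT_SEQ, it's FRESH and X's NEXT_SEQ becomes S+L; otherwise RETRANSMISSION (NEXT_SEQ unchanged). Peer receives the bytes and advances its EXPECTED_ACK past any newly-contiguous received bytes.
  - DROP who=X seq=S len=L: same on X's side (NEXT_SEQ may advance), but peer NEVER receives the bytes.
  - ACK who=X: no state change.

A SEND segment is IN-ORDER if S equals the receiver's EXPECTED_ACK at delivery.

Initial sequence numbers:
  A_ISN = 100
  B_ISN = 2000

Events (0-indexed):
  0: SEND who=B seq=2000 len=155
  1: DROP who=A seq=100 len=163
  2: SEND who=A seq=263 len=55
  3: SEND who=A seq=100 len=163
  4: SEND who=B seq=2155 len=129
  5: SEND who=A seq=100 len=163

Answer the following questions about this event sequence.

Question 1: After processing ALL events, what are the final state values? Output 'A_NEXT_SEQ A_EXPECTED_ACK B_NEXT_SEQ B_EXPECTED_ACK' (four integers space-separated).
After event 0: A_seq=100 A_ack=2155 B_seq=2155 B_ack=100
After event 1: A_seq=263 A_ack=2155 B_seq=2155 B_ack=100
After event 2: A_seq=318 A_ack=2155 B_seq=2155 B_ack=100
After event 3: A_seq=318 A_ack=2155 B_seq=2155 B_ack=318
After event 4: A_seq=318 A_ack=2284 B_seq=2284 B_ack=318
After event 5: A_seq=318 A_ack=2284 B_seq=2284 B_ack=318

Answer: 318 2284 2284 318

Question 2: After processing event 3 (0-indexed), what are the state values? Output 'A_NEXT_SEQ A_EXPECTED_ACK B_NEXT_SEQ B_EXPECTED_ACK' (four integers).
After event 0: A_seq=100 A_ack=2155 B_seq=2155 B_ack=100
After event 1: A_seq=263 A_ack=2155 B_seq=2155 B_ack=100
After event 2: A_seq=318 A_ack=2155 B_seq=2155 B_ack=100
After event 3: A_seq=318 A_ack=2155 B_seq=2155 B_ack=318

318 2155 2155 318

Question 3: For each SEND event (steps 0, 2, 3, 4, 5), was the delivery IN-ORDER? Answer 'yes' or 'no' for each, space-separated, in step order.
Step 0: SEND seq=2000 -> in-order
Step 2: SEND seq=263 -> out-of-order
Step 3: SEND seq=100 -> in-order
Step 4: SEND seq=2155 -> in-order
Step 5: SEND seq=100 -> out-of-order

Answer: yes no yes yes no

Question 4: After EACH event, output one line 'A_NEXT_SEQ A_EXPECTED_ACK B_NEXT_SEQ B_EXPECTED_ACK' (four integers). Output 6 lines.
100 2155 2155 100
263 2155 2155 100
318 2155 2155 100
318 2155 2155 318
318 2284 2284 318
318 2284 2284 318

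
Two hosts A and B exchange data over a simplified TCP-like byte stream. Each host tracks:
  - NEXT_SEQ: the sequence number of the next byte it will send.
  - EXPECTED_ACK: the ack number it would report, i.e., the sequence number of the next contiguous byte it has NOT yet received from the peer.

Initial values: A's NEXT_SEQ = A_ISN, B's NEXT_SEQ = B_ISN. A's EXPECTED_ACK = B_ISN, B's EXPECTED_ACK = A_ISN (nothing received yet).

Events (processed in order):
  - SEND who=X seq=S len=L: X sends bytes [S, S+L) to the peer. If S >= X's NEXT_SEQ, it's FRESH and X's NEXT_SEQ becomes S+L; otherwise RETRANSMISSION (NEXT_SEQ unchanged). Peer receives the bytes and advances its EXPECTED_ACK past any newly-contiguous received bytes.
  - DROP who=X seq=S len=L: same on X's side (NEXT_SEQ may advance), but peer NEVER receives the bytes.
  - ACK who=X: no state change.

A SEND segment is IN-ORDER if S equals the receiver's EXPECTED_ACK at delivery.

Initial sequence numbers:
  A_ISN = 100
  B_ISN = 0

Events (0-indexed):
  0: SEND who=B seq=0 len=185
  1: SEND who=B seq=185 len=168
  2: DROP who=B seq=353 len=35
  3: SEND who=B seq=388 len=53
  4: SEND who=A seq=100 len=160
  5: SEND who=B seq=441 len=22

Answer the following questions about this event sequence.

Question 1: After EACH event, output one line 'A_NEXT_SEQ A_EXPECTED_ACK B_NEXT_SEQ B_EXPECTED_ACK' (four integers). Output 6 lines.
100 185 185 100
100 353 353 100
100 353 388 100
100 353 441 100
260 353 441 260
260 353 463 260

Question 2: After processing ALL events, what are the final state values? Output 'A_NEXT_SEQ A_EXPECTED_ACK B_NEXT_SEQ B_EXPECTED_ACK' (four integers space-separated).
Answer: 260 353 463 260

Derivation:
After event 0: A_seq=100 A_ack=185 B_seq=185 B_ack=100
After event 1: A_seq=100 A_ack=353 B_seq=353 B_ack=100
After event 2: A_seq=100 A_ack=353 B_seq=388 B_ack=100
After event 3: A_seq=100 A_ack=353 B_seq=441 B_ack=100
After event 4: A_seq=260 A_ack=353 B_seq=441 B_ack=260
After event 5: A_seq=260 A_ack=353 B_seq=463 B_ack=260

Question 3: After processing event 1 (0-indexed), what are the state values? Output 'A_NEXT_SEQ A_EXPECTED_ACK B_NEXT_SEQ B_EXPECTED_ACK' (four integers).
After event 0: A_seq=100 A_ack=185 B_seq=185 B_ack=100
After event 1: A_seq=100 A_ack=353 B_seq=353 B_ack=100

100 353 353 100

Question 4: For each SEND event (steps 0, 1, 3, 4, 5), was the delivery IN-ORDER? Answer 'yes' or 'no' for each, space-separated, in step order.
Step 0: SEND seq=0 -> in-order
Step 1: SEND seq=185 -> in-order
Step 3: SEND seq=388 -> out-of-order
Step 4: SEND seq=100 -> in-order
Step 5: SEND seq=441 -> out-of-order

Answer: yes yes no yes no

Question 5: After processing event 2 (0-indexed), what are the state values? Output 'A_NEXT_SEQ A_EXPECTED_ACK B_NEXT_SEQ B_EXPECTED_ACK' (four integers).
After event 0: A_seq=100 A_ack=185 B_seq=185 B_ack=100
After event 1: A_seq=100 A_ack=353 B_seq=353 B_ack=100
After event 2: A_seq=100 A_ack=353 B_seq=388 B_ack=100

100 353 388 100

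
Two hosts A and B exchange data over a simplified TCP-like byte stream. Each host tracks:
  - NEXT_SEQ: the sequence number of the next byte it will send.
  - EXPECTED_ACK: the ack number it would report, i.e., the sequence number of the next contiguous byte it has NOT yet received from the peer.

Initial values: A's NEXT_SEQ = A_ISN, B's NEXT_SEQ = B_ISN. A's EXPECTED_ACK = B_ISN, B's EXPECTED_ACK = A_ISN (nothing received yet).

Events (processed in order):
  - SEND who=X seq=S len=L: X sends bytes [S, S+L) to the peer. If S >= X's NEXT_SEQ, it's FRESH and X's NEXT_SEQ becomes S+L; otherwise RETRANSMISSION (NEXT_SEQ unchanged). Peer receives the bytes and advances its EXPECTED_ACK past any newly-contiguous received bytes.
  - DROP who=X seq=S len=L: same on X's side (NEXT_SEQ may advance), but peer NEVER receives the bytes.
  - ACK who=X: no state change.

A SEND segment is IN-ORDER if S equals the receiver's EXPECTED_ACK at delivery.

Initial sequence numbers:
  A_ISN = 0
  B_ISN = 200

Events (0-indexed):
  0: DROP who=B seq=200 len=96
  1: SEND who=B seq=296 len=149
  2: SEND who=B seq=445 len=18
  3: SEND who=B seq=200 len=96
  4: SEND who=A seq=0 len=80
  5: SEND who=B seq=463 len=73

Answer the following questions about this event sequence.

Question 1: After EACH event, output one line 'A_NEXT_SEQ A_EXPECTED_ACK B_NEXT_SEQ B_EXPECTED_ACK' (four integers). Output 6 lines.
0 200 296 0
0 200 445 0
0 200 463 0
0 463 463 0
80 463 463 80
80 536 536 80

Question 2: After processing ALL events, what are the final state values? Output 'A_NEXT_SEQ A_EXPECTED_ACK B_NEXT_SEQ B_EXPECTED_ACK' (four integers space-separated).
Answer: 80 536 536 80

Derivation:
After event 0: A_seq=0 A_ack=200 B_seq=296 B_ack=0
After event 1: A_seq=0 A_ack=200 B_seq=445 B_ack=0
After event 2: A_seq=0 A_ack=200 B_seq=463 B_ack=0
After event 3: A_seq=0 A_ack=463 B_seq=463 B_ack=0
After event 4: A_seq=80 A_ack=463 B_seq=463 B_ack=80
After event 5: A_seq=80 A_ack=536 B_seq=536 B_ack=80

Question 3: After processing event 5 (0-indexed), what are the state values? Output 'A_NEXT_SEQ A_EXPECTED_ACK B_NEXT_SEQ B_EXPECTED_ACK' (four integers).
After event 0: A_seq=0 A_ack=200 B_seq=296 B_ack=0
After event 1: A_seq=0 A_ack=200 B_seq=445 B_ack=0
After event 2: A_seq=0 A_ack=200 B_seq=463 B_ack=0
After event 3: A_seq=0 A_ack=463 B_seq=463 B_ack=0
After event 4: A_seq=80 A_ack=463 B_seq=463 B_ack=80
After event 5: A_seq=80 A_ack=536 B_seq=536 B_ack=80

80 536 536 80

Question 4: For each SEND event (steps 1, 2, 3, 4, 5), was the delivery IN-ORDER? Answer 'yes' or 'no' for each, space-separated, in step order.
Answer: no no yes yes yes

Derivation:
Step 1: SEND seq=296 -> out-of-order
Step 2: SEND seq=445 -> out-of-order
Step 3: SEND seq=200 -> in-order
Step 4: SEND seq=0 -> in-order
Step 5: SEND seq=463 -> in-order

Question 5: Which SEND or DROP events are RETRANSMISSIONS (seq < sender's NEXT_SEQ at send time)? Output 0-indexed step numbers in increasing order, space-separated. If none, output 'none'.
Answer: 3

Derivation:
Step 0: DROP seq=200 -> fresh
Step 1: SEND seq=296 -> fresh
Step 2: SEND seq=445 -> fresh
Step 3: SEND seq=200 -> retransmit
Step 4: SEND seq=0 -> fresh
Step 5: SEND seq=463 -> fresh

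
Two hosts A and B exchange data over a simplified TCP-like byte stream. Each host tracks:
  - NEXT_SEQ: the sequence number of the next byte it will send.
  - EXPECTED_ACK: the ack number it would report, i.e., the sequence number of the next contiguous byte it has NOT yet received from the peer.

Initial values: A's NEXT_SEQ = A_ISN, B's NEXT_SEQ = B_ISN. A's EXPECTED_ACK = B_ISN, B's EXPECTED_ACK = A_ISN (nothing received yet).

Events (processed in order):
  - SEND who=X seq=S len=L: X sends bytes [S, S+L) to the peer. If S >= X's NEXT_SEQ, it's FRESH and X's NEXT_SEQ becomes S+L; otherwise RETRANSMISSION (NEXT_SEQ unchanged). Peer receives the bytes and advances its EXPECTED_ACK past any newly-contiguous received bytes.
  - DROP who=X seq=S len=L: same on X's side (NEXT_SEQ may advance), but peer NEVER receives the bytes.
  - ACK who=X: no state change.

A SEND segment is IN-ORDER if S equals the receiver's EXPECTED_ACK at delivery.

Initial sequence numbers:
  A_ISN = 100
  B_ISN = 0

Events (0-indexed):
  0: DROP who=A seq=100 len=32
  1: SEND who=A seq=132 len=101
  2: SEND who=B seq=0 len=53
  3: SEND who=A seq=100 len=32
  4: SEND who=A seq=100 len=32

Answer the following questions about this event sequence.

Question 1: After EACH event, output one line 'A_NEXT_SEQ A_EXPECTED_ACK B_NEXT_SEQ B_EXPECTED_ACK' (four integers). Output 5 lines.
132 0 0 100
233 0 0 100
233 53 53 100
233 53 53 233
233 53 53 233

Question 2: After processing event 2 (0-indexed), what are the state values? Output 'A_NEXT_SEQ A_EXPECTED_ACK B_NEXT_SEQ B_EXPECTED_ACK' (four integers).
After event 0: A_seq=132 A_ack=0 B_seq=0 B_ack=100
After event 1: A_seq=233 A_ack=0 B_seq=0 B_ack=100
After event 2: A_seq=233 A_ack=53 B_seq=53 B_ack=100

233 53 53 100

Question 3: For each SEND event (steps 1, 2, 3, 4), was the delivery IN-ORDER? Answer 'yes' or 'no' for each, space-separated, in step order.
Answer: no yes yes no

Derivation:
Step 1: SEND seq=132 -> out-of-order
Step 2: SEND seq=0 -> in-order
Step 3: SEND seq=100 -> in-order
Step 4: SEND seq=100 -> out-of-order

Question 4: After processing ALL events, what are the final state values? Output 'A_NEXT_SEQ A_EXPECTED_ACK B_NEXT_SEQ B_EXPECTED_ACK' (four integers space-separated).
Answer: 233 53 53 233

Derivation:
After event 0: A_seq=132 A_ack=0 B_seq=0 B_ack=100
After event 1: A_seq=233 A_ack=0 B_seq=0 B_ack=100
After event 2: A_seq=233 A_ack=53 B_seq=53 B_ack=100
After event 3: A_seq=233 A_ack=53 B_seq=53 B_ack=233
After event 4: A_seq=233 A_ack=53 B_seq=53 B_ack=233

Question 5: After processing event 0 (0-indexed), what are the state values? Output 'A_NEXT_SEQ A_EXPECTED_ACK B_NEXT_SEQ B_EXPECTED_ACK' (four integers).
After event 0: A_seq=132 A_ack=0 B_seq=0 B_ack=100

132 0 0 100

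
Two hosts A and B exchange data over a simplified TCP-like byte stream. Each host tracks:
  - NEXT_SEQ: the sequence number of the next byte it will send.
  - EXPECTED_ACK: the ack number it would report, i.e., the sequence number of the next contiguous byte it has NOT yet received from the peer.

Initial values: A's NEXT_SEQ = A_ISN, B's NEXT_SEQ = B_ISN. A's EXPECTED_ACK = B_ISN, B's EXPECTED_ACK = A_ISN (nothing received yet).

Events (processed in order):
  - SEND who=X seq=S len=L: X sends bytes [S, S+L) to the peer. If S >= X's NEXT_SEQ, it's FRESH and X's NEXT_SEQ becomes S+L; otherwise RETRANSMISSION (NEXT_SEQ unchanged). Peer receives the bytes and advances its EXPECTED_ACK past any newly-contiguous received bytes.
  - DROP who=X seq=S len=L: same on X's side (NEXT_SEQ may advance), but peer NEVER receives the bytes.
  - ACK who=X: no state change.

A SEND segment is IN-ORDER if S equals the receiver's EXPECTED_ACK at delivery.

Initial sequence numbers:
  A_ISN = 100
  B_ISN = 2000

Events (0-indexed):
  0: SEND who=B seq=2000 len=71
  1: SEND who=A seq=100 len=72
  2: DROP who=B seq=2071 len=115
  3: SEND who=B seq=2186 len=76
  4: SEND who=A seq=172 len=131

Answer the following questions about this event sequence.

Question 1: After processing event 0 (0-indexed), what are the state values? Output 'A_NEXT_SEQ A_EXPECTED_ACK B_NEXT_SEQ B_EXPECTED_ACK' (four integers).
After event 0: A_seq=100 A_ack=2071 B_seq=2071 B_ack=100

100 2071 2071 100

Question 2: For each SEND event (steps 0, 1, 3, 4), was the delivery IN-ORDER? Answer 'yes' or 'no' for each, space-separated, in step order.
Answer: yes yes no yes

Derivation:
Step 0: SEND seq=2000 -> in-order
Step 1: SEND seq=100 -> in-order
Step 3: SEND seq=2186 -> out-of-order
Step 4: SEND seq=172 -> in-order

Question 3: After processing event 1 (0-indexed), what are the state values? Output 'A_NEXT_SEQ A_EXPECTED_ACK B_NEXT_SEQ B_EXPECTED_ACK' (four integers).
After event 0: A_seq=100 A_ack=2071 B_seq=2071 B_ack=100
After event 1: A_seq=172 A_ack=2071 B_seq=2071 B_ack=172

172 2071 2071 172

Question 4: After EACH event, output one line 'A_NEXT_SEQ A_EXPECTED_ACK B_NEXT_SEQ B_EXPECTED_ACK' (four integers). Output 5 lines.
100 2071 2071 100
172 2071 2071 172
172 2071 2186 172
172 2071 2262 172
303 2071 2262 303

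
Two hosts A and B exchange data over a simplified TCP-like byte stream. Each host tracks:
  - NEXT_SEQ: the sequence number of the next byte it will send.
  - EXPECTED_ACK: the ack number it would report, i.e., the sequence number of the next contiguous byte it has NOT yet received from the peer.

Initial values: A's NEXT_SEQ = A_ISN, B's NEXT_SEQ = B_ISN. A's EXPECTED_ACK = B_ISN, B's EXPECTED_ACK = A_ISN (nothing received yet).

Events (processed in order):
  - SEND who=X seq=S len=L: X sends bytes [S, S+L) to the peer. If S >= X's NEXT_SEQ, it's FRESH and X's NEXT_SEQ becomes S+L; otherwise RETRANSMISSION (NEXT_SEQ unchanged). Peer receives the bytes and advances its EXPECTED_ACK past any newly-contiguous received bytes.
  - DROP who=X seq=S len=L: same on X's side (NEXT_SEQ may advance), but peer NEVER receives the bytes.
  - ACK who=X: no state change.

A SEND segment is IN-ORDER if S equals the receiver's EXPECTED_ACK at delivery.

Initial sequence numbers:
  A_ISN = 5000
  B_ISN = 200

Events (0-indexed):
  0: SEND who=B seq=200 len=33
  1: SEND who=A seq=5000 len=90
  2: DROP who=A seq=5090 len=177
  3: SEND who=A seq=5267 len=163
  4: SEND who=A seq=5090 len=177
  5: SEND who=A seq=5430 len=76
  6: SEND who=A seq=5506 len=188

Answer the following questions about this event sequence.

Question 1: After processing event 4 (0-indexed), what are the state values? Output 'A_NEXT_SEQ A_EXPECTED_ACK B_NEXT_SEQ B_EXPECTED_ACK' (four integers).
After event 0: A_seq=5000 A_ack=233 B_seq=233 B_ack=5000
After event 1: A_seq=5090 A_ack=233 B_seq=233 B_ack=5090
After event 2: A_seq=5267 A_ack=233 B_seq=233 B_ack=5090
After event 3: A_seq=5430 A_ack=233 B_seq=233 B_ack=5090
After event 4: A_seq=5430 A_ack=233 B_seq=233 B_ack=5430

5430 233 233 5430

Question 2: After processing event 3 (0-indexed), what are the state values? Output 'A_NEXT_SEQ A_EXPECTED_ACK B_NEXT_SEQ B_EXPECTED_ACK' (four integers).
After event 0: A_seq=5000 A_ack=233 B_seq=233 B_ack=5000
After event 1: A_seq=5090 A_ack=233 B_seq=233 B_ack=5090
After event 2: A_seq=5267 A_ack=233 B_seq=233 B_ack=5090
After event 3: A_seq=5430 A_ack=233 B_seq=233 B_ack=5090

5430 233 233 5090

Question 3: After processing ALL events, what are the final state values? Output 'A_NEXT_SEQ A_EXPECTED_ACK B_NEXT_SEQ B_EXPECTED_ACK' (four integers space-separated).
Answer: 5694 233 233 5694

Derivation:
After event 0: A_seq=5000 A_ack=233 B_seq=233 B_ack=5000
After event 1: A_seq=5090 A_ack=233 B_seq=233 B_ack=5090
After event 2: A_seq=5267 A_ack=233 B_seq=233 B_ack=5090
After event 3: A_seq=5430 A_ack=233 B_seq=233 B_ack=5090
After event 4: A_seq=5430 A_ack=233 B_seq=233 B_ack=5430
After event 5: A_seq=5506 A_ack=233 B_seq=233 B_ack=5506
After event 6: A_seq=5694 A_ack=233 B_seq=233 B_ack=5694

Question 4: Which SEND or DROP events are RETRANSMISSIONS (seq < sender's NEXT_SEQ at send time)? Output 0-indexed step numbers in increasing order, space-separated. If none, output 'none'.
Answer: 4

Derivation:
Step 0: SEND seq=200 -> fresh
Step 1: SEND seq=5000 -> fresh
Step 2: DROP seq=5090 -> fresh
Step 3: SEND seq=5267 -> fresh
Step 4: SEND seq=5090 -> retransmit
Step 5: SEND seq=5430 -> fresh
Step 6: SEND seq=5506 -> fresh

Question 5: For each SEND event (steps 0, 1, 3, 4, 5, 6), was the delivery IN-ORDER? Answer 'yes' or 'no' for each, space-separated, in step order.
Step 0: SEND seq=200 -> in-order
Step 1: SEND seq=5000 -> in-order
Step 3: SEND seq=5267 -> out-of-order
Step 4: SEND seq=5090 -> in-order
Step 5: SEND seq=5430 -> in-order
Step 6: SEND seq=5506 -> in-order

Answer: yes yes no yes yes yes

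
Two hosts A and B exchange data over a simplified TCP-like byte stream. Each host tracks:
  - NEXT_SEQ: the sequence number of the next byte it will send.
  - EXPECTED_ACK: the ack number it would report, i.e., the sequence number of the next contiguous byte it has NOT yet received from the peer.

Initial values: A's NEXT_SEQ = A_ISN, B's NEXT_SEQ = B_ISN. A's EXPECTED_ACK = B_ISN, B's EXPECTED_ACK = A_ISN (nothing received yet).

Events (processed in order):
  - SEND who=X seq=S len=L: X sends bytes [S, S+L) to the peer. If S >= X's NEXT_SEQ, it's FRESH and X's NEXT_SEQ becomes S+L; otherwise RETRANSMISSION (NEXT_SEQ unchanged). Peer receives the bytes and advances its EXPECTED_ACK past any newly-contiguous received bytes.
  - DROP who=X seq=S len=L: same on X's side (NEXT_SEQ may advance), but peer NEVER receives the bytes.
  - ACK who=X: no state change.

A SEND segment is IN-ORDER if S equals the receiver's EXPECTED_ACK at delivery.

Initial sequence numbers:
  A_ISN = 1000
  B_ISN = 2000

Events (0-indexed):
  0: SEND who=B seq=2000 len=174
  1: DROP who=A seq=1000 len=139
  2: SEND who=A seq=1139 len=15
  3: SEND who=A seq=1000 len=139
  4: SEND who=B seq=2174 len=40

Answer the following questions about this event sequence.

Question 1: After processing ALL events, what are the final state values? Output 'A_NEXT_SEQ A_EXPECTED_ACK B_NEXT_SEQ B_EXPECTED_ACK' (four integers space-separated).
After event 0: A_seq=1000 A_ack=2174 B_seq=2174 B_ack=1000
After event 1: A_seq=1139 A_ack=2174 B_seq=2174 B_ack=1000
After event 2: A_seq=1154 A_ack=2174 B_seq=2174 B_ack=1000
After event 3: A_seq=1154 A_ack=2174 B_seq=2174 B_ack=1154
After event 4: A_seq=1154 A_ack=2214 B_seq=2214 B_ack=1154

Answer: 1154 2214 2214 1154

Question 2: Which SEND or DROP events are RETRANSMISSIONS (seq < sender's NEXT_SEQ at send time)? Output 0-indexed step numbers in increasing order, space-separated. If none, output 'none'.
Answer: 3

Derivation:
Step 0: SEND seq=2000 -> fresh
Step 1: DROP seq=1000 -> fresh
Step 2: SEND seq=1139 -> fresh
Step 3: SEND seq=1000 -> retransmit
Step 4: SEND seq=2174 -> fresh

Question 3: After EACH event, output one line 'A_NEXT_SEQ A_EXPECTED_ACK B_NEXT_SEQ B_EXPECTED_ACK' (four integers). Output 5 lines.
1000 2174 2174 1000
1139 2174 2174 1000
1154 2174 2174 1000
1154 2174 2174 1154
1154 2214 2214 1154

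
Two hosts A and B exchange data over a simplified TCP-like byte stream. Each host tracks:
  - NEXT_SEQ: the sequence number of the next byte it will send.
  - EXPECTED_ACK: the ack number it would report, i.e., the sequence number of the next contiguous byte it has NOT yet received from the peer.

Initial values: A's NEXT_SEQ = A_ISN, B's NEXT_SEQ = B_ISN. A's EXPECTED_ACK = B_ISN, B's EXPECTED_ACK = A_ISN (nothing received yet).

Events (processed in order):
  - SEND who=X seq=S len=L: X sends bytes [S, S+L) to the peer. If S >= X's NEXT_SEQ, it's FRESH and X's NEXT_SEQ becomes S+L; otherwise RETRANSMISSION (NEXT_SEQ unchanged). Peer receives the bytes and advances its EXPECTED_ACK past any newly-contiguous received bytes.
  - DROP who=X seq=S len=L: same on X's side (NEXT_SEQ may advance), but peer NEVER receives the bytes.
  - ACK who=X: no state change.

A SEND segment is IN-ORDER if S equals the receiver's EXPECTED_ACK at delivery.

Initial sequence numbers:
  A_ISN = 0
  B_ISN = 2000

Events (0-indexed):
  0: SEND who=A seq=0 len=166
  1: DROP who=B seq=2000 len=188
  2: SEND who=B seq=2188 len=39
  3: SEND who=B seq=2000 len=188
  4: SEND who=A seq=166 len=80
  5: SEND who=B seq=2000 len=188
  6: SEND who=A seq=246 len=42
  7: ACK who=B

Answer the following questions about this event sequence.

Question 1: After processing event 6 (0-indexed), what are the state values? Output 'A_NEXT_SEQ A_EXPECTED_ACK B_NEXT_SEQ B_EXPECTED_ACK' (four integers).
After event 0: A_seq=166 A_ack=2000 B_seq=2000 B_ack=166
After event 1: A_seq=166 A_ack=2000 B_seq=2188 B_ack=166
After event 2: A_seq=166 A_ack=2000 B_seq=2227 B_ack=166
After event 3: A_seq=166 A_ack=2227 B_seq=2227 B_ack=166
After event 4: A_seq=246 A_ack=2227 B_seq=2227 B_ack=246
After event 5: A_seq=246 A_ack=2227 B_seq=2227 B_ack=246
After event 6: A_seq=288 A_ack=2227 B_seq=2227 B_ack=288

288 2227 2227 288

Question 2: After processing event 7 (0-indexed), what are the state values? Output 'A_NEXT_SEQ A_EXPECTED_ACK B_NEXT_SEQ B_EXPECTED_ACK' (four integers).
After event 0: A_seq=166 A_ack=2000 B_seq=2000 B_ack=166
After event 1: A_seq=166 A_ack=2000 B_seq=2188 B_ack=166
After event 2: A_seq=166 A_ack=2000 B_seq=2227 B_ack=166
After event 3: A_seq=166 A_ack=2227 B_seq=2227 B_ack=166
After event 4: A_seq=246 A_ack=2227 B_seq=2227 B_ack=246
After event 5: A_seq=246 A_ack=2227 B_seq=2227 B_ack=246
After event 6: A_seq=288 A_ack=2227 B_seq=2227 B_ack=288
After event 7: A_seq=288 A_ack=2227 B_seq=2227 B_ack=288

288 2227 2227 288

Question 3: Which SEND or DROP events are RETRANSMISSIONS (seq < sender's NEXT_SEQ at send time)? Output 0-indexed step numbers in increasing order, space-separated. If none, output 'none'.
Step 0: SEND seq=0 -> fresh
Step 1: DROP seq=2000 -> fresh
Step 2: SEND seq=2188 -> fresh
Step 3: SEND seq=2000 -> retransmit
Step 4: SEND seq=166 -> fresh
Step 5: SEND seq=2000 -> retransmit
Step 6: SEND seq=246 -> fresh

Answer: 3 5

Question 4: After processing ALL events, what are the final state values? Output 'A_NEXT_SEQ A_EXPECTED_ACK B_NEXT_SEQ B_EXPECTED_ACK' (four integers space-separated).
After event 0: A_seq=166 A_ack=2000 B_seq=2000 B_ack=166
After event 1: A_seq=166 A_ack=2000 B_seq=2188 B_ack=166
After event 2: A_seq=166 A_ack=2000 B_seq=2227 B_ack=166
After event 3: A_seq=166 A_ack=2227 B_seq=2227 B_ack=166
After event 4: A_seq=246 A_ack=2227 B_seq=2227 B_ack=246
After event 5: A_seq=246 A_ack=2227 B_seq=2227 B_ack=246
After event 6: A_seq=288 A_ack=2227 B_seq=2227 B_ack=288
After event 7: A_seq=288 A_ack=2227 B_seq=2227 B_ack=288

Answer: 288 2227 2227 288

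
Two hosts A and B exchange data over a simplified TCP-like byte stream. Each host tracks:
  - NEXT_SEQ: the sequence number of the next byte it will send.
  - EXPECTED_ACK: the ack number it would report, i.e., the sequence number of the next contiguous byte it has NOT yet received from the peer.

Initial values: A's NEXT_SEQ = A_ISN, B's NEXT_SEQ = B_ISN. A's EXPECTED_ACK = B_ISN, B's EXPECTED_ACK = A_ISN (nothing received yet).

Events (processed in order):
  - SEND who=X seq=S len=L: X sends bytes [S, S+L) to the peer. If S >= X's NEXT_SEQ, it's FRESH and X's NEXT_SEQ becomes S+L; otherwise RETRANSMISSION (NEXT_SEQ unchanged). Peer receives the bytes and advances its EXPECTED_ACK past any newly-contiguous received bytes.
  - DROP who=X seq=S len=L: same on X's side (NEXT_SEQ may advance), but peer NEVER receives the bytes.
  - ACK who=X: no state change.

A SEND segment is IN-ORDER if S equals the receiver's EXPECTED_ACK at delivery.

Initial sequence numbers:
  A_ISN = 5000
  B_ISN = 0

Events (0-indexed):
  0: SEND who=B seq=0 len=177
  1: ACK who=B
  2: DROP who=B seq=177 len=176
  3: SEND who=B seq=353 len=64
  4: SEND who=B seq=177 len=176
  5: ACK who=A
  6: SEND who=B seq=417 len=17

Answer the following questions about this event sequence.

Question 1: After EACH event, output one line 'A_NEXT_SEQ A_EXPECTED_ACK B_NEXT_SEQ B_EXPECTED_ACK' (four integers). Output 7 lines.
5000 177 177 5000
5000 177 177 5000
5000 177 353 5000
5000 177 417 5000
5000 417 417 5000
5000 417 417 5000
5000 434 434 5000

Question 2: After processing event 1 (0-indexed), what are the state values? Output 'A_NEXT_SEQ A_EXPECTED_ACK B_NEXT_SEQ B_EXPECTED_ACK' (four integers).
After event 0: A_seq=5000 A_ack=177 B_seq=177 B_ack=5000
After event 1: A_seq=5000 A_ack=177 B_seq=177 B_ack=5000

5000 177 177 5000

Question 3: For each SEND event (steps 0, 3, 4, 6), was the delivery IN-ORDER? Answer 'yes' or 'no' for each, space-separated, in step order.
Answer: yes no yes yes

Derivation:
Step 0: SEND seq=0 -> in-order
Step 3: SEND seq=353 -> out-of-order
Step 4: SEND seq=177 -> in-order
Step 6: SEND seq=417 -> in-order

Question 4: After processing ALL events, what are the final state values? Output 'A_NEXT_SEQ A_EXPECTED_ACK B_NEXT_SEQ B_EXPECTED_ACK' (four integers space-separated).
After event 0: A_seq=5000 A_ack=177 B_seq=177 B_ack=5000
After event 1: A_seq=5000 A_ack=177 B_seq=177 B_ack=5000
After event 2: A_seq=5000 A_ack=177 B_seq=353 B_ack=5000
After event 3: A_seq=5000 A_ack=177 B_seq=417 B_ack=5000
After event 4: A_seq=5000 A_ack=417 B_seq=417 B_ack=5000
After event 5: A_seq=5000 A_ack=417 B_seq=417 B_ack=5000
After event 6: A_seq=5000 A_ack=434 B_seq=434 B_ack=5000

Answer: 5000 434 434 5000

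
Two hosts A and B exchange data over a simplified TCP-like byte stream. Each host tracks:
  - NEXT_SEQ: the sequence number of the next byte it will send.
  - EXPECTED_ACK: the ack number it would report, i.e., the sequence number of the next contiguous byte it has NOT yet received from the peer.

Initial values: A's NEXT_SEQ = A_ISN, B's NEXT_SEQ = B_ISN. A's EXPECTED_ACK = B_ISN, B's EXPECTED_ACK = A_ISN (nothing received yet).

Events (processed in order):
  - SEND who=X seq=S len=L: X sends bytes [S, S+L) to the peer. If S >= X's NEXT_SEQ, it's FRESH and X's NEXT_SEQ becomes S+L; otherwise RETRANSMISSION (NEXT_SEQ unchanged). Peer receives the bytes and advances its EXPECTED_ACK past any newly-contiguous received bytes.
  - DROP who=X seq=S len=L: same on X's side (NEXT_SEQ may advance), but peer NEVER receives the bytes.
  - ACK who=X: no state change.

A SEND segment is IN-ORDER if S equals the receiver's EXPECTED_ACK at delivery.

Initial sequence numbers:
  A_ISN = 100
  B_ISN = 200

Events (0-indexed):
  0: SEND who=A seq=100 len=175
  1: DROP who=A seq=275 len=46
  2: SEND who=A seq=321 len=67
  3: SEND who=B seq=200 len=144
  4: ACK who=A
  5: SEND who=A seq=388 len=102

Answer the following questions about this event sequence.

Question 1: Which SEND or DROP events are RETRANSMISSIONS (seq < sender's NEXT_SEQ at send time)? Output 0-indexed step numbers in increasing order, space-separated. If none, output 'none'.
Answer: none

Derivation:
Step 0: SEND seq=100 -> fresh
Step 1: DROP seq=275 -> fresh
Step 2: SEND seq=321 -> fresh
Step 3: SEND seq=200 -> fresh
Step 5: SEND seq=388 -> fresh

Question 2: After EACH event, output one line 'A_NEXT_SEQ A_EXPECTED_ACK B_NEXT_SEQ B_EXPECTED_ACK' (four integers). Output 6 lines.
275 200 200 275
321 200 200 275
388 200 200 275
388 344 344 275
388 344 344 275
490 344 344 275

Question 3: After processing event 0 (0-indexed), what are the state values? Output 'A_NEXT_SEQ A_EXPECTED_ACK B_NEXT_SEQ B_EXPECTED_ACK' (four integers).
After event 0: A_seq=275 A_ack=200 B_seq=200 B_ack=275

275 200 200 275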